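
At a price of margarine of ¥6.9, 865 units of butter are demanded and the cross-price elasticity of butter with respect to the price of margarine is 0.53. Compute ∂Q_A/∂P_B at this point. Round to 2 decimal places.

ε = (∂Q_A/∂P_B)·(P_B/Q_A) ⇒ ∂Q_A/∂P_B = ε·Q_A/P_B = 0.53 × 865/6.9 ≈ 66.44.

66.44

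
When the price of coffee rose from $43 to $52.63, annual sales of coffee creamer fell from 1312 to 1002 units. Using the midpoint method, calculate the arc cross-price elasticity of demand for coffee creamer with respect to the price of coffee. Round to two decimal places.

ΔQ_A = 1002 − 1312 = -310; ΔP_B = 52.63 − 43 = 9.63.
Midpoints: Q̄_A = 1157.0, P̄_B = 47.81.
ε = (ΔQ_A/Q̄_A)/(ΔP_B/P̄_B) = (-310/1157.0)/(9.63/47.81) ≈ -1.33.
ε < 0: coffee creamer and coffee are complements.

-1.33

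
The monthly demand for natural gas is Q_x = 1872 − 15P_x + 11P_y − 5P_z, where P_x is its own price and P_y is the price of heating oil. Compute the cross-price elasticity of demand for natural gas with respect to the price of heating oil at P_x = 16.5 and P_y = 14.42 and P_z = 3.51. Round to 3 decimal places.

At P_x = 16.5 and P_y = 14.42 and P_z = 3.51: Q_x = 1765.57.
∂Q_x/∂P_y = 11.
ε = (∂Q_x/∂P_y)(P_y/Q_x) = 11 × (14.42/1765.57) ≈ 0.090.
Since ε > 0, natural gas and heating oil are substitutes.

0.090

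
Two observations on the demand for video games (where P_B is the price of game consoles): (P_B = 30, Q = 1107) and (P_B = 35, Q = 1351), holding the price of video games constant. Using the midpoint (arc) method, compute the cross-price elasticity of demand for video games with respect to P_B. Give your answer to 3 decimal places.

1.290

ΔQ_A = 1351 − 1107 = 244; ΔP_B = 35 − 30 = 5.
Midpoints: Q̄_A = 1229.0, P̄_B = 32.50.
ε = (ΔQ_A/Q̄_A)/(ΔP_B/P̄_B) = (244/1229.0)/(5/32.50) ≈ 1.290.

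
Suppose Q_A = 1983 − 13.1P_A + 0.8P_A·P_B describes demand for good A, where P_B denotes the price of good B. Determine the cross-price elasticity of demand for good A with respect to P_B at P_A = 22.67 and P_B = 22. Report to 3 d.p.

0.191

At P_A = 22.67 and P_B = 22: Q_A = 2085.015.
∂Q_A/∂P_B = 0.8P_A = 0.8(22.67) = 18.1360.
ε = (∂Q_A/∂P_B)(P_B/Q_A) = 18.1360 × (22/2085.015) ≈ 0.191.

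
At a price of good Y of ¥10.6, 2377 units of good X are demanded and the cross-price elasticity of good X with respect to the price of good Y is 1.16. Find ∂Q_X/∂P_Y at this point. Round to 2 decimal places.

ε = (∂Q_X/∂P_Y)·(P_Y/Q_X) ⇒ ∂Q_X/∂P_Y = ε·Q_X/P_Y = 1.16 × 2377/10.6 ≈ 260.12.

260.12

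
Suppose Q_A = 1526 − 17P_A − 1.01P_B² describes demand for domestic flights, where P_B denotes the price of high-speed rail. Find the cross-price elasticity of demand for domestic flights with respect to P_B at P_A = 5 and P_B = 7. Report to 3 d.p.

At P_A = 5 and P_B = 7: Q_A = 1391.51.
∂Q_A/∂P_B = -2.02P_B = -2.02(7) = -14.1400.
ε = (∂Q_A/∂P_B)(P_B/Q_A) = -14.1400 × (7/1391.51) ≈ -0.071.
ε < 0: complements.

-0.071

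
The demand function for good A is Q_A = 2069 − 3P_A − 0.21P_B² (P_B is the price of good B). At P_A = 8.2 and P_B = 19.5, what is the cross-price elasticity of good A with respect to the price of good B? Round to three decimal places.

At P_A = 8.2 and P_B = 19.5: Q_A = 1964.548.
∂Q_A/∂P_B = -0.42P_B = -0.42(19.5) = -8.1900.
ε = (∂Q_A/∂P_B)(P_B/Q_A) = -8.1900 × (19.5/1964.548) ≈ -0.081.

-0.081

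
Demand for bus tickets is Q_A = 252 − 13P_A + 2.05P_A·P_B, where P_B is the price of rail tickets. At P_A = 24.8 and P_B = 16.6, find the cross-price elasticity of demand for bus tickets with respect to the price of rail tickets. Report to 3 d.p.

At P_A = 24.8 and P_B = 16.6: Q_A = 773.544.
∂Q_A/∂P_B = 2.05P_A = 2.05(24.8) = 50.8400.
ε = (∂Q_A/∂P_B)(P_B/Q_A) = 50.8400 × (16.6/773.544) ≈ 1.091.
ε > 0: substitutes.

1.091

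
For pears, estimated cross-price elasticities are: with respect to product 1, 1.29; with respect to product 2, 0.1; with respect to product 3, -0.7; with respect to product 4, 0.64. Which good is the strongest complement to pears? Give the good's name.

product 3

Complements have ε < 0. The most negative value is -0.7 (product 3).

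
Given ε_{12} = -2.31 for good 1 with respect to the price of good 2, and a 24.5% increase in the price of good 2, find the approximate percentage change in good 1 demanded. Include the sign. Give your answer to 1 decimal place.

%ΔQ ≈ ε × %ΔP of good 2 = -2.31 × (24.5%) = -56.6%.

-56.6%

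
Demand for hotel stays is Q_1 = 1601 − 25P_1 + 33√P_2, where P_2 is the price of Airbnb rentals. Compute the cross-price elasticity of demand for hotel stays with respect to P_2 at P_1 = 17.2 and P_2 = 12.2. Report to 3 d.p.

0.045

At P_1 = 17.2 and P_2 = 12.2: Q_1 = 1286.264.
∂Q_1/∂P_2 = 33/(2√P_2) = 33/(2√12.2) = 4.7239.
ε = (∂Q_1/∂P_2)(P_2/Q_1) = 4.7239 × (12.2/1286.264) ≈ 0.045.
ε > 0: substitutes.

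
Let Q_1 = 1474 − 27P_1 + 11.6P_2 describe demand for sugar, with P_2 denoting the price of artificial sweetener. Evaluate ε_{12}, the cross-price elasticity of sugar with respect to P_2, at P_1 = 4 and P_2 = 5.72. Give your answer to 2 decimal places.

At P_1 = 4 and P_2 = 5.72: Q_1 = 1432.352.
∂Q_1/∂P_2 = 11.6.
ε = (∂Q_1/∂P_2)(P_2/Q_1) = 11.6 × (5.72/1432.352) ≈ 0.05.

0.05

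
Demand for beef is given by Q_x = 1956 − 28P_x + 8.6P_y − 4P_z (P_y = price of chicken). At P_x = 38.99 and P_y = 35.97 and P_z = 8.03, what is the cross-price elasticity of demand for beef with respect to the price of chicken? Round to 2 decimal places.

0.27

At P_x = 38.99 and P_y = 35.97 and P_z = 8.03: Q_x = 1141.502.
∂Q_x/∂P_y = 8.6.
ε = (∂Q_x/∂P_y)(P_y/Q_x) = 8.6 × (35.97/1141.502) ≈ 0.27.
Since ε > 0, beef and chicken are substitutes.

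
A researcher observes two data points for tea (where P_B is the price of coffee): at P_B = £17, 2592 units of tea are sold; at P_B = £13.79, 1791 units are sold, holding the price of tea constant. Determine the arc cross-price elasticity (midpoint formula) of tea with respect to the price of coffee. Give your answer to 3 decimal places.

ΔQ_A = 1791 − 2592 = -801; ΔP_B = 13.79 − 17 = -3.21.
Midpoints: Q̄_A = 2191.5, P̄_B = 15.39.
ε = (ΔQ_A/Q̄_A)/(ΔP_B/P̄_B) = (-801/2191.5)/(-3.21/15.39) ≈ 1.753.

1.753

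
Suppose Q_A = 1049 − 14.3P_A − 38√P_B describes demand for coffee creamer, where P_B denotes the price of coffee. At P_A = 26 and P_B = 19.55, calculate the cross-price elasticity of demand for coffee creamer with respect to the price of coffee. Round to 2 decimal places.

-0.16

At P_A = 26 and P_B = 19.55: Q_A = 509.182.
∂Q_A/∂P_B = -38/(2√P_B) = -38/(2√19.55) = -4.2971.
ε = (∂Q_A/∂P_B)(P_B/Q_A) = -4.2971 × (19.55/509.182) ≈ -0.16.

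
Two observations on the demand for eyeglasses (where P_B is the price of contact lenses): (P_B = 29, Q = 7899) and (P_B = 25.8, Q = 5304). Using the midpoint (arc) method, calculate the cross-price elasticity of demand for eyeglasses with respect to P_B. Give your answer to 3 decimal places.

ΔQ_A = 5304 − 7899 = -2595; ΔP_B = 25.8 − 29 = -3.2.
Midpoints: Q̄_A = 6601.5, P̄_B = 27.40.
ε = (ΔQ_A/Q̄_A)/(ΔP_B/P̄_B) = (-2595/6601.5)/(-3.2/27.40) ≈ 3.366.

3.366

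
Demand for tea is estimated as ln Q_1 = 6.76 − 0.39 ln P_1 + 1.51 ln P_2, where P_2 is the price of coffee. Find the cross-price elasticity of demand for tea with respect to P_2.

In a log-linear (constant-elasticity) demand function, the coefficient on ln P_2 is the cross-price elasticity.
ε = 1.51. Positive, so tea and coffee are substitutes.

1.51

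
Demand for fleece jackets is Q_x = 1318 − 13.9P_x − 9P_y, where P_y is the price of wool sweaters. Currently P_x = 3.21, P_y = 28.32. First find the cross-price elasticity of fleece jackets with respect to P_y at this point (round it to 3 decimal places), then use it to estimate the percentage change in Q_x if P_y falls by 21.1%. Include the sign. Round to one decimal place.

5.3%

At P_x = 3.21, P_y = 28.32: Q_x = 1018.501.
∂Q_x/∂P_y = -9.
ε = (∂Q_x/∂P_y)(P_y/Q_x) = -9.0000 × 28.32/1018.501 ≈ -0.250.
%ΔQ_x ≈ ε × %ΔP_y = -0.250 × (-21.1%) = 5.3%.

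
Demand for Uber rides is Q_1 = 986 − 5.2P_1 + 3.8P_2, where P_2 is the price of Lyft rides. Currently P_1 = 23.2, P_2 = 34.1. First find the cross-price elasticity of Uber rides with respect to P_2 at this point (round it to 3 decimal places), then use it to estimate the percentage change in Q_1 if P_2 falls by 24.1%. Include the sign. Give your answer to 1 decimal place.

-3.1%

At P_1 = 23.2, P_2 = 34.1: Q_1 = 994.94.
∂Q_1/∂P_2 = 3.8.
ε = (∂Q_1/∂P_2)(P_2/Q_1) = 3.8000 × 34.1/994.94 ≈ 0.130.
%ΔQ_1 ≈ ε × %ΔP_2 = 0.130 × (-24.1%) = -3.1%.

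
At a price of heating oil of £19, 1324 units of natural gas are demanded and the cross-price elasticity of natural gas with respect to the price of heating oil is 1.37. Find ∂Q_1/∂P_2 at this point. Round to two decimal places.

95.47

ε = (∂Q_1/∂P_2)·(P_2/Q_1) ⇒ ∂Q_1/∂P_2 = ε·Q_1/P_2 = 1.37 × 1324/19 ≈ 95.47.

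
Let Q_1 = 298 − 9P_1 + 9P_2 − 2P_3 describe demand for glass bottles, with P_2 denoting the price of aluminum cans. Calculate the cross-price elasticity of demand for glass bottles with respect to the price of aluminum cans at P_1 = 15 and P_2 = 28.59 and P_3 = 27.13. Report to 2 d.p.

At P_1 = 15 and P_2 = 28.59 and P_3 = 27.13: Q_1 = 366.05.
∂Q_1/∂P_2 = 9.
ε = (∂Q_1/∂P_2)(P_2/Q_1) = 9 × (28.59/366.05) ≈ 0.70.
Since ε > 0, glass bottles and aluminum cans are substitutes.

0.70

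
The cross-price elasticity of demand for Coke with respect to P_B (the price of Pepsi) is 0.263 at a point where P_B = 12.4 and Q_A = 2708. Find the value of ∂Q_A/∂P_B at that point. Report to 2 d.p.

57.44

ε = (∂Q_A/∂P_B)·(P_B/Q_A) ⇒ ∂Q_A/∂P_B = ε·Q_A/P_B = 0.263 × 2708/12.4 ≈ 57.44.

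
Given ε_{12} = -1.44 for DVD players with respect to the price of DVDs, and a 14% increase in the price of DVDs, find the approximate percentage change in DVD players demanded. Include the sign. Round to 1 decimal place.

%ΔQ ≈ ε × %ΔP of DVDs = -1.44 × (14%) = -20.2%.
Demand for DVD players falls by about 20.2%.

-20.2%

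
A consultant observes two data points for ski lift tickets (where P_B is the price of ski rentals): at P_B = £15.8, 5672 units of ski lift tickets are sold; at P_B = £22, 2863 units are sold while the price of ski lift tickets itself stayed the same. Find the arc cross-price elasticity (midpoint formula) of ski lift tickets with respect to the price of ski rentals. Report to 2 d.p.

-2.01

ΔQ_A = 2863 − 5672 = -2809; ΔP_B = 22 − 15.8 = 6.2.
Midpoints: Q̄_A = 4267.5, P̄_B = 18.90.
ε = (ΔQ_A/Q̄_A)/(ΔP_B/P̄_B) = (-2809/4267.5)/(6.2/18.90) ≈ -2.01.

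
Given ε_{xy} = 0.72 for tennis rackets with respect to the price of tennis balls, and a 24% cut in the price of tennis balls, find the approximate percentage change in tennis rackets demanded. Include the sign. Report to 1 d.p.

-17.3%

%ΔQ ≈ ε × %ΔP of tennis balls = 0.72 × (-24%) = -17.3%.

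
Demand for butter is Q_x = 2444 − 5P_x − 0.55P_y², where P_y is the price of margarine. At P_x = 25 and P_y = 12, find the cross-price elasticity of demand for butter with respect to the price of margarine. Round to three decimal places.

At P_x = 25 and P_y = 12: Q_x = 2239.8.
∂Q_x/∂P_y = -1.1P_y = -1.1(12) = -13.2000.
ε = (∂Q_x/∂P_y)(P_y/Q_x) = -13.2000 × (12/2239.8) ≈ -0.071.

-0.071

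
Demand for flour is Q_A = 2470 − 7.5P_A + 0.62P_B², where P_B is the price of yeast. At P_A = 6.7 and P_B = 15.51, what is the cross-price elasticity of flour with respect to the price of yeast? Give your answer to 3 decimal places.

At P_A = 6.7 and P_B = 15.51: Q_A = 2568.897.
∂Q_A/∂P_B = 1.24P_B = 1.24(15.51) = 19.2324.
ε = (∂Q_A/∂P_B)(P_B/Q_A) = 19.2324 × (15.51/2568.897) ≈ 0.116.

0.116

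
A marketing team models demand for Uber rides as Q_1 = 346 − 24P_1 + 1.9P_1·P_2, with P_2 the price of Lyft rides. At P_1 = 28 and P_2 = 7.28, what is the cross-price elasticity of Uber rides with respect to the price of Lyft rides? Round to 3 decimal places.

At P_1 = 28 and P_2 = 7.28: Q_1 = 61.296.
∂Q_1/∂P_2 = 1.9P_1 = 1.9(28) = 53.2000.
ε = (∂Q_1/∂P_2)(P_2/Q_1) = 53.2000 × (7.28/61.296) ≈ 6.318.

6.318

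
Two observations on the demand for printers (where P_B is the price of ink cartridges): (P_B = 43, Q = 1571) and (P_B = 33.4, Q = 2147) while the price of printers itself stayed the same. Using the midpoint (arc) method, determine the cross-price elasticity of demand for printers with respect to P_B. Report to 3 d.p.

-1.233

ΔQ_A = 2147 − 1571 = 576; ΔP_B = 33.4 − 43 = -9.6.
Midpoints: Q̄_A = 1859.0, P̄_B = 38.20.
ε = (ΔQ_A/Q̄_A)/(ΔP_B/P̄_B) = (576/1859.0)/(-9.6/38.20) ≈ -1.233.
ε < 0: printers and ink cartridges are complements.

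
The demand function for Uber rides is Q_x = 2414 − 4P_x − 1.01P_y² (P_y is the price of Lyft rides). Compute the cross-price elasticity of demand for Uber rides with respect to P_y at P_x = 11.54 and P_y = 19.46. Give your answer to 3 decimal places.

-0.385

At P_x = 11.54 and P_y = 19.46: Q_x = 1985.361.
∂Q_x/∂P_y = -2.02P_y = -2.02(19.46) = -39.3092.
ε = (∂Q_x/∂P_y)(P_y/Q_x) = -39.3092 × (19.46/1985.361) ≈ -0.385.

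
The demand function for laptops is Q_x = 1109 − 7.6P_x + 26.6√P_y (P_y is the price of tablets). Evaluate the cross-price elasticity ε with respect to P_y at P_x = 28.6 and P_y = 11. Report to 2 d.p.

At P_x = 28.6 and P_y = 11: Q_x = 979.862.
∂Q_x/∂P_y = 26.6/(2√P_y) = 26.6/(2√11) = 4.0101.
ε = (∂Q_x/∂P_y)(P_y/Q_x) = 4.0101 × (11/979.862) ≈ 0.05.

0.05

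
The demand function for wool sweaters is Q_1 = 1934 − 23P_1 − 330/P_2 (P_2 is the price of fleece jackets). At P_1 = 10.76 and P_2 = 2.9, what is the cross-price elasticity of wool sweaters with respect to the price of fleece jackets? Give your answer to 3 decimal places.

At P_1 = 10.76 and P_2 = 2.9: Q_1 = 1572.727.
∂Q_1/∂P_2 = 330/P_2² = 39.2390.
ε = (∂Q_1/∂P_2)(P_2/Q_1) = 39.2390 × (2.9/1572.727) ≈ 0.072.

0.072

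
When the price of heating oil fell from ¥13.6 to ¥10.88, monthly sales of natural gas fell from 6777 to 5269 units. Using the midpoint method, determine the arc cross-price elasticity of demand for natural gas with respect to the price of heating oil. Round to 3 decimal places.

ΔQ_A = 5269 − 6777 = -1508; ΔP_B = 10.88 − 13.6 = -2.72.
Midpoints: Q̄_A = 6023.0, P̄_B = 12.24.
ε = (ΔQ_A/Q̄_A)/(ΔP_B/P̄_B) = (-1508/6023.0)/(-2.72/12.24) ≈ 1.127.
ε > 0: natural gas and heating oil are substitutes.

1.127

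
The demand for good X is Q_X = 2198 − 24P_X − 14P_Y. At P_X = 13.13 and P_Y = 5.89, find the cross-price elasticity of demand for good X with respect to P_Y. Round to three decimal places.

At P_X = 13.13 and P_Y = 5.89: Q_X = 1800.42.
∂Q_X/∂P_Y = -14.
ε = (∂Q_X/∂P_Y)(P_Y/Q_X) = -14 × (5.89/1800.42) ≈ -0.046.
Since ε < 0, good X and good Y are complements.

-0.046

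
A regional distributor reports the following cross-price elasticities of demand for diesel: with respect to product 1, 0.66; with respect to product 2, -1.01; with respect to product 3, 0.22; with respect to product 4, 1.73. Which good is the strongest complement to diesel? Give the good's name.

Complements have ε < 0. The most negative value is -1.01 (product 2).

product 2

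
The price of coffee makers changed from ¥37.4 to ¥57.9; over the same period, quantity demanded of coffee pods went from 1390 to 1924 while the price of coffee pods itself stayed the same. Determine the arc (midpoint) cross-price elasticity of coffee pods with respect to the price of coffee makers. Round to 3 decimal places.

0.749

ΔQ_A = 1924 − 1390 = 534; ΔP_B = 57.9 − 37.4 = 20.5.
Midpoints: Q̄_A = 1657.0, P̄_B = 47.65.
ε = (ΔQ_A/Q̄_A)/(ΔP_B/P̄_B) = (534/1657.0)/(20.5/47.65) ≈ 0.749.
ε > 0: coffee pods and coffee makers are substitutes.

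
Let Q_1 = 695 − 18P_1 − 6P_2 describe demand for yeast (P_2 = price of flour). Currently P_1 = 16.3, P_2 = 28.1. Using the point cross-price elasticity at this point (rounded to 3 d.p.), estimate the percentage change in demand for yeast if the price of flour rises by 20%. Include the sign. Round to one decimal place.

At P_1 = 16.3, P_2 = 28.1: Q_1 = 233.
∂Q_1/∂P_2 = -6.
ε = (∂Q_1/∂P_2)(P_2/Q_1) = -6.0000 × 28.1/233 ≈ -0.724.
%ΔQ_1 ≈ ε × %ΔP_2 = -0.724 × (20%) = -14.5%.

-14.5%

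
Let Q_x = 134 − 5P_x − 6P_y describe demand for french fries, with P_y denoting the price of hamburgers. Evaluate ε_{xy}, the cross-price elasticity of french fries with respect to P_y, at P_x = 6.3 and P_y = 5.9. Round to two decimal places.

At P_x = 6.3 and P_y = 5.9: Q_x = 67.1.
∂Q_x/∂P_y = -6.
ε = (∂Q_x/∂P_y)(P_y/Q_x) = -6 × (5.9/67.1) ≈ -0.53.
Since ε < 0, french fries and hamburgers are complements.

-0.53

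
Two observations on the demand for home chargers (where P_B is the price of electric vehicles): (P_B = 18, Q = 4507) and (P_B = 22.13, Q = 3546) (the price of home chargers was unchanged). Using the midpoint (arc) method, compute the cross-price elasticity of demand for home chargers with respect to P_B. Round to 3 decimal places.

-1.160

ΔQ_A = 3546 − 4507 = -961; ΔP_B = 22.13 − 18 = 4.13.
Midpoints: Q̄_A = 4026.5, P̄_B = 20.06.
ε = (ΔQ_A/Q̄_A)/(ΔP_B/P̄_B) = (-961/4026.5)/(4.13/20.06) ≈ -1.160.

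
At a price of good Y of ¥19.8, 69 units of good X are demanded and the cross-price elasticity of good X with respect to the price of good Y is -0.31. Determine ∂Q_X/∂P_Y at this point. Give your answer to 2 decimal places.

ε = (∂Q_X/∂P_Y)·(P_Y/Q_X) ⇒ ∂Q_X/∂P_Y = ε·Q_X/P_Y = -0.31 × 69/19.8 ≈ -1.08.

-1.08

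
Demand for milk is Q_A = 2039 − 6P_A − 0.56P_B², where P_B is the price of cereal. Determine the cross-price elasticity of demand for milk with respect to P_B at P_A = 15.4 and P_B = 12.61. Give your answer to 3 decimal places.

At P_A = 15.4 and P_B = 12.61: Q_A = 1857.553.
∂Q_A/∂P_B = -1.12P_B = -1.12(12.61) = -14.1232.
ε = (∂Q_A/∂P_B)(P_B/Q_A) = -14.1232 × (12.61/1857.553) ≈ -0.096.
ε < 0: complements.

-0.096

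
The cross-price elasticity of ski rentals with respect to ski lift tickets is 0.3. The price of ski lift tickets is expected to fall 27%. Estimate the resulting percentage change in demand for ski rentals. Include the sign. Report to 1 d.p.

-8.1%

%ΔQ ≈ ε × %ΔP of ski lift tickets = 0.3 × (-27%) = -8.1%.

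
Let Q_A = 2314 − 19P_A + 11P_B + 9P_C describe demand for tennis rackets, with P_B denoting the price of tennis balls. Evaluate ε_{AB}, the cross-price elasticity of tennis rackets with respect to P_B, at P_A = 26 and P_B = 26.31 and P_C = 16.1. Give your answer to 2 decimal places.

At P_A = 26 and P_B = 26.31 and P_C = 16.1: Q_A = 2254.31.
∂Q_A/∂P_B = 11.
ε = (∂Q_A/∂P_B)(P_B/Q_A) = 11 × (26.31/2254.31) ≈ 0.13.
Since ε > 0, tennis rackets and tennis balls are substitutes.

0.13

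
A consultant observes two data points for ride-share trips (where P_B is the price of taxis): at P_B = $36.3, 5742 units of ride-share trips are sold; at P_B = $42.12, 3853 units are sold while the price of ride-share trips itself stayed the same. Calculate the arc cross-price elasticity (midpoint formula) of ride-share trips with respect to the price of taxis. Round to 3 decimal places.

ΔQ_A = 3853 − 5742 = -1889; ΔP_B = 42.12 − 36.3 = 5.82.
Midpoints: Q̄_A = 4797.5, P̄_B = 39.21.
ε = (ΔQ_A/Q̄_A)/(ΔP_B/P̄_B) = (-1889/4797.5)/(5.82/39.21) ≈ -2.653.

-2.653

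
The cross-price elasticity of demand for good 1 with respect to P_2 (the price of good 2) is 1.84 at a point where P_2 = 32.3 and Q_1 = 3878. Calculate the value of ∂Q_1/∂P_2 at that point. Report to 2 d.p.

220.91

ε = (∂Q_1/∂P_2)·(P_2/Q_1) ⇒ ∂Q_1/∂P_2 = ε·Q_1/P_2 = 1.84 × 3878/32.3 ≈ 220.91.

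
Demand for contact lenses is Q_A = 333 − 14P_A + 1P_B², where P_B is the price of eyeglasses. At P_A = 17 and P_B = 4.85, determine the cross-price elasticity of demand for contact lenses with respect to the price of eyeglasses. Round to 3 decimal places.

0.397

At P_A = 17 and P_B = 4.85: Q_A = 118.522.
∂Q_A/∂P_B = 2P_B = 2(4.85) = 9.7000.
ε = (∂Q_A/∂P_B)(P_B/Q_A) = 9.7000 × (4.85/118.522) ≈ 0.397.
ε > 0: substitutes.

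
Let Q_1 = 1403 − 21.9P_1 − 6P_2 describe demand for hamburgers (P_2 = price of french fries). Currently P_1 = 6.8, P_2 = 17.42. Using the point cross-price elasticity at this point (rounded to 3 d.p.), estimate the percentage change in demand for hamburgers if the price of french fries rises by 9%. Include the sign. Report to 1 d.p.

At P_1 = 6.8, P_2 = 17.42: Q_1 = 1149.56.
∂Q_1/∂P_2 = -6.
ε = (∂Q_1/∂P_2)(P_2/Q_1) = -6.0000 × 17.42/1149.56 ≈ -0.091.
%ΔQ_1 ≈ ε × %ΔP_2 = -0.091 × (9%) = -0.8%.

-0.8%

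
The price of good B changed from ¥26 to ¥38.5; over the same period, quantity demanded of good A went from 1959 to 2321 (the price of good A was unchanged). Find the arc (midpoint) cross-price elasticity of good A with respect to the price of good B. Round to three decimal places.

0.436

ΔQ_A = 2321 − 1959 = 362; ΔP_B = 38.5 − 26 = 12.5.
Midpoints: Q̄_A = 2140.0, P̄_B = 32.25.
ε = (ΔQ_A/Q̄_A)/(ΔP_B/P̄_B) = (362/2140.0)/(12.5/32.25) ≈ 0.436.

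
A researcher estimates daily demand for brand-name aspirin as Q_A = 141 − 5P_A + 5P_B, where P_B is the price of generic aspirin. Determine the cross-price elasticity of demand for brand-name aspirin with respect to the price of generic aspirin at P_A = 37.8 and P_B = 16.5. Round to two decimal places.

2.39

At P_A = 37.8 and P_B = 16.5: Q_A = 34.5.
∂Q_A/∂P_B = 5.
ε = (∂Q_A/∂P_B)(P_B/Q_A) = 5 × (16.5/34.5) ≈ 2.39.
Since ε > 0, brand-name aspirin and generic aspirin are substitutes.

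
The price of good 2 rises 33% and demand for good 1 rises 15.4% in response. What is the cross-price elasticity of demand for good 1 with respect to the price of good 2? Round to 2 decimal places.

0.47

ε = (%ΔQ of good 1) / (%ΔP of good 2) = (15.4%) / (33%) ≈ 0.47.
Positive cross-price elasticity: substitutes.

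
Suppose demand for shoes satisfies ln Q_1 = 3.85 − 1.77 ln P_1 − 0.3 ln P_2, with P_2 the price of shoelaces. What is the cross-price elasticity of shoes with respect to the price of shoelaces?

In a log-linear (constant-elasticity) demand function, the coefficient on ln P_2 is the cross-price elasticity.
ε = -0.30. Negative, so shoes and shoelaces are complements.

-0.30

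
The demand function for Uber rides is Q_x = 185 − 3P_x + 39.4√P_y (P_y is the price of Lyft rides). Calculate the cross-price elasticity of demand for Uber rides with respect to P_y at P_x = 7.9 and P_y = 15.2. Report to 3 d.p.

0.244

At P_x = 7.9 and P_y = 15.2: Q_x = 314.909.
∂Q_x/∂P_y = 39.4/(2√P_y) = 39.4/(2√15.2) = 5.0529.
ε = (∂Q_x/∂P_y)(P_y/Q_x) = 5.0529 × (15.2/314.909) ≈ 0.244.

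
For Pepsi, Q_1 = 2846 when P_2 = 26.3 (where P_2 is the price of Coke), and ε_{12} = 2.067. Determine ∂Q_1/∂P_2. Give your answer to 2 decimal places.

ε = (∂Q_1/∂P_2)·(P_2/Q_1) ⇒ ∂Q_1/∂P_2 = ε·Q_1/P_2 = 2.067 × 2846/26.3 ≈ 223.68.

223.68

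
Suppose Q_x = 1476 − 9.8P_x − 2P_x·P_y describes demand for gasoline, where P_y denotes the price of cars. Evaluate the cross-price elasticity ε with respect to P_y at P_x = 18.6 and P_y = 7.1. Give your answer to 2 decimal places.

-0.26

At P_x = 18.6 and P_y = 7.1: Q_x = 1029.6.
∂Q_x/∂P_y = -2P_x = -2(18.6) = -37.2000.
ε = (∂Q_x/∂P_y)(P_y/Q_x) = -37.2000 × (7.1/1029.6) ≈ -0.26.
ε < 0: complements.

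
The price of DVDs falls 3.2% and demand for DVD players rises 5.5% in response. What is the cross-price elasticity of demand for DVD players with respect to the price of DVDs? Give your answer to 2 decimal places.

ε = (%ΔQ of DVD players) / (%ΔP of DVDs) = (5.5%) / (-3.2%) ≈ -1.72.
Negative cross-price elasticity: complements.

-1.72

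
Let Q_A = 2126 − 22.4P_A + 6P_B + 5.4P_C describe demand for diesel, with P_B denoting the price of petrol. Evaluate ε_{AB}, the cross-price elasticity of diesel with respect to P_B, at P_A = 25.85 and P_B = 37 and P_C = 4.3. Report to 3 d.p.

0.124

At P_A = 25.85 and P_B = 37 and P_C = 4.3: Q_A = 1792.18.
∂Q_A/∂P_B = 6.
ε = (∂Q_A/∂P_B)(P_B/Q_A) = 6 × (37/1792.18) ≈ 0.124.
Since ε > 0, diesel and petrol are substitutes.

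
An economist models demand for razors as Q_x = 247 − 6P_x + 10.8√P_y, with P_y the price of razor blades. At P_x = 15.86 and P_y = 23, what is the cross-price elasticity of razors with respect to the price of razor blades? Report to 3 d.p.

At P_x = 15.86 and P_y = 23: Q_x = 203.635.
∂Q_x/∂P_y = 10.8/(2√P_y) = 10.8/(2√23) = 1.1260.
ε = (∂Q_x/∂P_y)(P_y/Q_x) = 1.1260 × (23/203.635) ≈ 0.127.
ε > 0: substitutes.

0.127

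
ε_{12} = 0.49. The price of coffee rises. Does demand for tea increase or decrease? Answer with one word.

ε > 0 and the price of coffee rises, so the quantity of tea moves in the same direction: it increases.

increase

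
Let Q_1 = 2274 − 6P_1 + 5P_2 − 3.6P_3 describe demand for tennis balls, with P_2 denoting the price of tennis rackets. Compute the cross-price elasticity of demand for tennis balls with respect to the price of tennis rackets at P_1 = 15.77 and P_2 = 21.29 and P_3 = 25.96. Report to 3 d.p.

At P_1 = 15.77 and P_2 = 21.29 and P_3 = 25.96: Q_1 = 2192.374.
∂Q_1/∂P_2 = 5.
ε = (∂Q_1/∂P_2)(P_2/Q_1) = 5 × (21.29/2192.374) ≈ 0.049.

0.049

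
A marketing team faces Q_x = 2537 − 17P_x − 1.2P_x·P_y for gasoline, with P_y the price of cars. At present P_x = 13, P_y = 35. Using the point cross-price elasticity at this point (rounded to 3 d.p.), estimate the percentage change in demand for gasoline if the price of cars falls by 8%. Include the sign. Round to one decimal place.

At P_x = 13, P_y = 35: Q_x = 1770.
∂Q_x/∂P_y = -1.2P_x = -15.6000.
ε = (∂Q_x/∂P_y)(P_y/Q_x) = -15.6000 × 35/1770 ≈ -0.308.
%ΔQ_x ≈ ε × %ΔP_y = -0.308 × (-8%) = 2.5%.

2.5%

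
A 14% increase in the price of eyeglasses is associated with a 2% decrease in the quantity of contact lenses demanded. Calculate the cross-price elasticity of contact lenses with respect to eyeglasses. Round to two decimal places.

ε = (%ΔQ of contact lenses) / (%ΔP of eyeglasses) = (-2%) / (14%) ≈ -0.14.
Negative cross-price elasticity: complements.

-0.14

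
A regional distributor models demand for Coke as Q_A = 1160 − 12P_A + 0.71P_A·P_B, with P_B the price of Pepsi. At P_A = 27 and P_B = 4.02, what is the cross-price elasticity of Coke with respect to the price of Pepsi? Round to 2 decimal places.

0.08

At P_A = 27 and P_B = 4.02: Q_A = 913.063.
∂Q_A/∂P_B = 0.71P_A = 0.71(27) = 19.1700.
ε = (∂Q_A/∂P_B)(P_B/Q_A) = 19.1700 × (4.02/913.063) ≈ 0.08.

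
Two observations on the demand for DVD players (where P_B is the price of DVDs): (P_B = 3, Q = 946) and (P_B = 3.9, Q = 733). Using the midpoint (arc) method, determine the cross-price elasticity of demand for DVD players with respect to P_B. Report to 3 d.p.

ΔQ_A = 733 − 946 = -213; ΔP_B = 3.9 − 3 = 0.9.
Midpoints: Q̄_A = 839.5, P̄_B = 3.45.
ε = (ΔQ_A/Q̄_A)/(ΔP_B/P̄_B) = (-213/839.5)/(0.9/3.45) ≈ -0.973.
ε < 0: DVD players and DVDs are complements.

-0.973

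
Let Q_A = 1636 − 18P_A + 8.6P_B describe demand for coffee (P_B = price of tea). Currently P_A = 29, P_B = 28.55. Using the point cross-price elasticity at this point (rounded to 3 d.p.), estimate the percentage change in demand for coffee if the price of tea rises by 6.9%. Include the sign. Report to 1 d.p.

At P_A = 29, P_B = 28.55: Q_A = 1359.53.
∂Q_A/∂P_B = 8.6.
ε = (∂Q_A/∂P_B)(P_B/Q_A) = 8.6000 × 28.55/1359.53 ≈ 0.181.
%ΔQ_A ≈ ε × %ΔP_B = 0.181 × (6.9%) = 1.2%.

1.2%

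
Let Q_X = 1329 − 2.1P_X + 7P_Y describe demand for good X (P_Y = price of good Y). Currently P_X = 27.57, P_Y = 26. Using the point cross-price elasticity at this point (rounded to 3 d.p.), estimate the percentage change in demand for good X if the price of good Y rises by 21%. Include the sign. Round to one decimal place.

2.6%

At P_X = 27.57, P_Y = 26: Q_X = 1453.103.
∂Q_X/∂P_Y = 7.
ε = (∂Q_X/∂P_Y)(P_Y/Q_X) = 7.0000 × 26/1453.103 ≈ 0.125.
%ΔQ_X ≈ ε × %ΔP_Y = 0.125 × (21%) = 2.6%.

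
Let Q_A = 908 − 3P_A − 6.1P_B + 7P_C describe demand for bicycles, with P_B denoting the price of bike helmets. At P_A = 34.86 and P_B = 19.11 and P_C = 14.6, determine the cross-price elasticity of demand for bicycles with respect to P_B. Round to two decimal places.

At P_A = 34.86 and P_B = 19.11 and P_C = 14.6: Q_A = 789.049.
∂Q_A/∂P_B = -6.1.
ε = (∂Q_A/∂P_B)(P_B/Q_A) = -6.1 × (19.11/789.049) ≈ -0.15.

-0.15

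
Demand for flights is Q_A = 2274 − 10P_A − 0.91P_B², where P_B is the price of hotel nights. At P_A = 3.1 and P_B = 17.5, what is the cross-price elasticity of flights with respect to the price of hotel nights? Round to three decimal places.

At P_A = 3.1 and P_B = 17.5: Q_A = 1964.312.
∂Q_A/∂P_B = -1.82P_B = -1.82(17.5) = -31.8500.
ε = (∂Q_A/∂P_B)(P_B/Q_A) = -31.8500 × (17.5/1964.312) ≈ -0.284.

-0.284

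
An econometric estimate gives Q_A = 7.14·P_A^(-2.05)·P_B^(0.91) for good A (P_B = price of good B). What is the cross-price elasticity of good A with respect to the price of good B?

0.91

In a log-linear (constant-elasticity) demand function, the coefficient on the exponent of P_B is the cross-price elasticity.
ε = 0.91. Positive, so good A and good B are substitutes.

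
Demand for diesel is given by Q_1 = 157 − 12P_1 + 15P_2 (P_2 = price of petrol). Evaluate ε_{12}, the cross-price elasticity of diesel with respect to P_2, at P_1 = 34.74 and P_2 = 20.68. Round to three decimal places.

At P_1 = 34.74 and P_2 = 20.68: Q_1 = 50.32.
∂Q_1/∂P_2 = 15.
ε = (∂Q_1/∂P_2)(P_2/Q_1) = 15 × (20.68/50.32) ≈ 6.165.

6.165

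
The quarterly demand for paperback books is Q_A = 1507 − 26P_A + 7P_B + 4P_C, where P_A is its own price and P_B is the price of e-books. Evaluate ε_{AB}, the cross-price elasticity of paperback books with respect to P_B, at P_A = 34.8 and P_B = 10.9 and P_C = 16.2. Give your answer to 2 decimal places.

0.10

At P_A = 34.8 and P_B = 10.9 and P_C = 16.2: Q_A = 743.3.
∂Q_A/∂P_B = 7.
ε = (∂Q_A/∂P_B)(P_B/Q_A) = 7 × (10.9/743.3) ≈ 0.10.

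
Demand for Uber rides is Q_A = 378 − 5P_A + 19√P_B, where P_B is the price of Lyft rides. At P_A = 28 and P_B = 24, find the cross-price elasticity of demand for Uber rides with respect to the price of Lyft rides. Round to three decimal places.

0.141

At P_A = 28 and P_B = 24: Q_A = 331.081.
∂Q_A/∂P_B = 19/(2√P_B) = 19/(2√24) = 1.9392.
ε = (∂Q_A/∂P_B)(P_B/Q_A) = 1.9392 × (24/331.081) ≈ 0.141.
ε > 0: substitutes.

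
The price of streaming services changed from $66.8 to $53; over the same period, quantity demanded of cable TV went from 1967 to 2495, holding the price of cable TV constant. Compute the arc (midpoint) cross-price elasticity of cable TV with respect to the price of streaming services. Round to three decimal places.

-1.027

ΔQ_A = 2495 − 1967 = 528; ΔP_B = 53 − 66.8 = -13.8.
Midpoints: Q̄_A = 2231.0, P̄_B = 59.90.
ε = (ΔQ_A/Q̄_A)/(ΔP_B/P̄_B) = (528/2231.0)/(-13.8/59.90) ≈ -1.027.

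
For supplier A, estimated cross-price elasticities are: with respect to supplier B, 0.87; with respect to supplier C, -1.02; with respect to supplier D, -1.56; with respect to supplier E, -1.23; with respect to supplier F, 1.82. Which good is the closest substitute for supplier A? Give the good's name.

supplier F

Substitutes have ε > 0. Among the positive values, 1.82 (supplier F) is largest.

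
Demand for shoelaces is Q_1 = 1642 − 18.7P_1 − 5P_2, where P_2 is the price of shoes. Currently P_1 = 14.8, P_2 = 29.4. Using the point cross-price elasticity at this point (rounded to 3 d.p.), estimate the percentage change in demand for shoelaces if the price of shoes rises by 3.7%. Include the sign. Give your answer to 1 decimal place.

-0.4%

At P_1 = 14.8, P_2 = 29.4: Q_1 = 1218.24.
∂Q_1/∂P_2 = -5.
ε = (∂Q_1/∂P_2)(P_2/Q_1) = -5.0000 × 29.4/1218.24 ≈ -0.121.
%ΔQ_1 ≈ ε × %ΔP_2 = -0.121 × (3.7%) = -0.4%.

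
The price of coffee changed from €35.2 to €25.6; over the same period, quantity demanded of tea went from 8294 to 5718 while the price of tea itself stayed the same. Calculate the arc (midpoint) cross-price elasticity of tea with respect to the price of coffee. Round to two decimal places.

ΔQ_A = 5718 − 8294 = -2576; ΔP_B = 25.6 − 35.2 = -9.6.
Midpoints: Q̄_A = 7006.0, P̄_B = 30.40.
ε = (ΔQ_A/Q̄_A)/(ΔP_B/P̄_B) = (-2576/7006.0)/(-9.6/30.40) ≈ 1.16.

1.16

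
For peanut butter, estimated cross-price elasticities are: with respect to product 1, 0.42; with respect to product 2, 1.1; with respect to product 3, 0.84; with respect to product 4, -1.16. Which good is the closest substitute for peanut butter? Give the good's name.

Substitutes have ε > 0. Among the positive values, 1.1 (product 2) is largest.

product 2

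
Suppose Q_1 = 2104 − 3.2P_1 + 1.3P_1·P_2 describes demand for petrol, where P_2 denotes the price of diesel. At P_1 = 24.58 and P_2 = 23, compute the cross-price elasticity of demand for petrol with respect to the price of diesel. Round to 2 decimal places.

0.27

At P_1 = 24.58 and P_2 = 23: Q_1 = 2760.286.
∂Q_1/∂P_2 = 1.3P_1 = 1.3(24.58) = 31.9540.
ε = (∂Q_1/∂P_2)(P_2/Q_1) = 31.9540 × (23/2760.286) ≈ 0.27.
ε > 0: substitutes.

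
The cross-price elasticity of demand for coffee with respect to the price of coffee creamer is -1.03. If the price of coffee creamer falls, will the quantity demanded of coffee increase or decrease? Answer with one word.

increase

ε < 0 and the price of coffee creamer falls, so the quantity of coffee moves in the opposite direction: it increases.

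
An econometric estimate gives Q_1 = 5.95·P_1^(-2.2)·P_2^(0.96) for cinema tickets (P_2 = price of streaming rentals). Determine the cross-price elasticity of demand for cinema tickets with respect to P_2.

In a log-linear (constant-elasticity) demand function, the coefficient on the exponent of P_2 is the cross-price elasticity.
ε = 0.96. Positive, so cinema tickets and streaming rentals are substitutes.

0.96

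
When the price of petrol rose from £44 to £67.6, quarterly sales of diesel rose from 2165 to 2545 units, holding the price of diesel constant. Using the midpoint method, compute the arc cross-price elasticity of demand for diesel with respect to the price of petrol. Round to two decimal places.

ΔQ_A = 2545 − 2165 = 380; ΔP_B = 67.6 − 44 = 23.6.
Midpoints: Q̄_A = 2355.0, P̄_B = 55.80.
ε = (ΔQ_A/Q̄_A)/(ΔP_B/P̄_B) = (380/2355.0)/(23.6/55.80) ≈ 0.38.

0.38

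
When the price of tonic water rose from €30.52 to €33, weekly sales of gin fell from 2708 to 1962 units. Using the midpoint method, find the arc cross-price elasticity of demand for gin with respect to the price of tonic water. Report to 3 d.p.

ΔQ_A = 1962 − 2708 = -746; ΔP_B = 33 − 30.52 = 2.48.
Midpoints: Q̄_A = 2335.0, P̄_B = 31.76.
ε = (ΔQ_A/Q̄_A)/(ΔP_B/P̄_B) = (-746/2335.0)/(2.48/31.76) ≈ -4.091.
ε < 0: gin and tonic water are complements.

-4.091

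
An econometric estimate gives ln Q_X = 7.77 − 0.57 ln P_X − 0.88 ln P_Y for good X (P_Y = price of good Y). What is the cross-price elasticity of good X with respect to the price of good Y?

-0.88

In a log-linear (constant-elasticity) demand function, the coefficient on ln P_Y is the cross-price elasticity.
ε = -0.88. Negative, so good X and good Y are complements.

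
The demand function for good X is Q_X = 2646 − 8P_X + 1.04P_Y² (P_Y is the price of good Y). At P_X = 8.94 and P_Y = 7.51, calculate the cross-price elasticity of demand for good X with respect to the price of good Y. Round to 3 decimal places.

0.045

At P_X = 8.94 and P_Y = 7.51: Q_X = 2633.136.
∂Q_X/∂P_Y = 2.08P_Y = 2.08(7.51) = 15.6208.
ε = (∂Q_X/∂P_Y)(P_Y/Q_X) = 15.6208 × (7.51/2633.136) ≈ 0.045.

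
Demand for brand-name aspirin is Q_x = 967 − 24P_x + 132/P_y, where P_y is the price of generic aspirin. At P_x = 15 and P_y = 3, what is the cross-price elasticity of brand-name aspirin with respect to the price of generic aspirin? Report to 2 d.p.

At P_x = 15 and P_y = 3: Q_x = 651.
∂Q_x/∂P_y = −132/P_y² = -14.6667.
ε = (∂Q_x/∂P_y)(P_y/Q_x) = -14.6667 × (3/651) ≈ -0.07.

-0.07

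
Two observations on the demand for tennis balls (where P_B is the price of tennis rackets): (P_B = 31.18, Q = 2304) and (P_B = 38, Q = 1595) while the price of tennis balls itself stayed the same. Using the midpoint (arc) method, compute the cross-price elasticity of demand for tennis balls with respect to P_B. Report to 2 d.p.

-1.84

ΔQ_A = 1595 − 2304 = -709; ΔP_B = 38 − 31.18 = 6.82.
Midpoints: Q̄_A = 1949.5, P̄_B = 34.59.
ε = (ΔQ_A/Q̄_A)/(ΔP_B/P̄_B) = (-709/1949.5)/(6.82/34.59) ≈ -1.84.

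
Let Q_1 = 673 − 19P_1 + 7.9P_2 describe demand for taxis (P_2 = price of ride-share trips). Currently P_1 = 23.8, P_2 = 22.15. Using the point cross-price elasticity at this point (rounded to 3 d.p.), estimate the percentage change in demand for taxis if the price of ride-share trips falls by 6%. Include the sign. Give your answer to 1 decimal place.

-2.7%

At P_1 = 23.8, P_2 = 22.15: Q_1 = 395.785.
∂Q_1/∂P_2 = 7.9.
ε = (∂Q_1/∂P_2)(P_2/Q_1) = 7.9000 × 22.15/395.785 ≈ 0.442.
%ΔQ_1 ≈ ε × %ΔP_2 = 0.442 × (-6%) = -2.7%.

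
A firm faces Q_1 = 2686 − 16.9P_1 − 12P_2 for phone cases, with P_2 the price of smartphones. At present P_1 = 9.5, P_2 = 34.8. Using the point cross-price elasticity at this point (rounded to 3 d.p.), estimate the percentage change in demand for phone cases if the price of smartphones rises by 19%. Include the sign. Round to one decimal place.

-3.8%

At P_1 = 9.5, P_2 = 34.8: Q_1 = 2107.85.
∂Q_1/∂P_2 = -12.
ε = (∂Q_1/∂P_2)(P_2/Q_1) = -12.0000 × 34.8/2107.85 ≈ -0.198.
%ΔQ_1 ≈ ε × %ΔP_2 = -0.198 × (19%) = -3.8%.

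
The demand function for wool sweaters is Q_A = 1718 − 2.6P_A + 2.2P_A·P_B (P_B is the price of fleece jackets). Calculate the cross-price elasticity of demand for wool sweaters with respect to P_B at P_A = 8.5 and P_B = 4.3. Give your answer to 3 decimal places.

At P_A = 8.5 and P_B = 4.3: Q_A = 1776.31.
∂Q_A/∂P_B = 2.2P_A = 2.2(8.5) = 18.7000.
ε = (∂Q_A/∂P_B)(P_B/Q_A) = 18.7000 × (4.3/1776.31) ≈ 0.045.

0.045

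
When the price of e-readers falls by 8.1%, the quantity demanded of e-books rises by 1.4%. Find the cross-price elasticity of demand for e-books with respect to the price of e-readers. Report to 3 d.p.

-0.173

ε = (%ΔQ of e-books) / (%ΔP of e-readers) = (1.4%) / (-8.1%) ≈ -0.173.
Negative cross-price elasticity: complements.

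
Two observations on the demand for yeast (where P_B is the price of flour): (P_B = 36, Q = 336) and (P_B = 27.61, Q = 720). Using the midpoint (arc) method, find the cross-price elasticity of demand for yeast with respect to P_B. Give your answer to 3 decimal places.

ΔQ_A = 720 − 336 = 384; ΔP_B = 27.61 − 36 = -8.39.
Midpoints: Q̄_A = 528.0, P̄_B = 31.80.
ε = (ΔQ_A/Q̄_A)/(ΔP_B/P̄_B) = (384/528.0)/(-8.39/31.80) ≈ -2.757.
ε < 0: yeast and flour are complements.

-2.757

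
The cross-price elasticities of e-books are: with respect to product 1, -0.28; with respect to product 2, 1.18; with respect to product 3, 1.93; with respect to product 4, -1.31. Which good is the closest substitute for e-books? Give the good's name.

product 3

Substitutes have ε > 0. Among the positive values, 1.93 (product 3) is largest.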